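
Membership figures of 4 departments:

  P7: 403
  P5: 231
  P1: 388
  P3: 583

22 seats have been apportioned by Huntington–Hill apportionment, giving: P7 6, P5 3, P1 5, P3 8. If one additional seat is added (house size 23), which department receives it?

P1

Priority for the next seat is population ÷ (√(s·(s+1))).
Priorities: P7 62.184, P5 66.684, P1 70.839, P3 68.707.
Highest priority: P1.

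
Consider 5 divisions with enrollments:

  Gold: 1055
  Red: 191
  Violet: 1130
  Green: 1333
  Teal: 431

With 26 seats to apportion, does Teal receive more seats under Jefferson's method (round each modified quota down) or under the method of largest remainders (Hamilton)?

Jefferson: Gold 7, Red 1, Violet 7, Green 9, Teal 2.
Hamilton: Gold 7, Red 1, Violet 7, Green 8, Teal 3.
Teal gets 2 under Jefferson and 3 under Hamilton.

Hamilton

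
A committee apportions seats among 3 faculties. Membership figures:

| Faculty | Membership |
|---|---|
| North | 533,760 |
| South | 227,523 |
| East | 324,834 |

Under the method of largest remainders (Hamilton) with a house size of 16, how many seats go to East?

The standard divisor is 1086117/16 ≈ 67882.312.
Standard quotas: North 7.8630, South 3.3517, East 4.7853.
Lower quotas: North 7, South 3, East 4 (sum 14, leaving 2 seats).
Remainders in descending order: North 0.8630, East 0.7853, South 0.3517.
Largest remainders: North, East receive the extra seats.
East receives 5.

5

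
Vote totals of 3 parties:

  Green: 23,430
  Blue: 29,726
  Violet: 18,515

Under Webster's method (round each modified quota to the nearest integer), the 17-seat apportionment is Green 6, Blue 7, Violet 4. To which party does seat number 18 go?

Priority for the next seat is population ÷ (current seats + 0.5).
Priorities: Green 3604.615, Blue 3963.467, Violet 4114.444.
Highest priority: Violet.

Violet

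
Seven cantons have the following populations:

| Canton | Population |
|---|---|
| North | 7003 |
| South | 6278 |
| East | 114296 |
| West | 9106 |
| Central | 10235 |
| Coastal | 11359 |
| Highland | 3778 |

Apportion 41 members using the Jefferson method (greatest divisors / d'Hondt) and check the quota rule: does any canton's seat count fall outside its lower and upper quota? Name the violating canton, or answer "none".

East

Standard quotas: North 1.772, South 1.588, East 28.917, West 2.304, Central 2.589, Coastal 2.874, Highland 0.956.
Jefferson allocation: North 1, South 1, East 31, West 2, Central 2, Coastal 3, Highland 1.
East has quota 28.917 (lower 28, upper 29) but receives 31 — outside the quota interval.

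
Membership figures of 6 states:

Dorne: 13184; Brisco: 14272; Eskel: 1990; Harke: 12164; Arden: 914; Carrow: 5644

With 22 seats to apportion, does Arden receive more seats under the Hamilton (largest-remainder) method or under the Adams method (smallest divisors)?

Adams

Hamilton: Dorne 6, Brisco 6, Eskel 1, Harke 6, Arden 0, Carrow 3.
Adams: Dorne 6, Brisco 6, Eskel 1, Harke 5, Arden 1, Carrow 3.
Arden gets 0 under Hamilton and 1 under Adams.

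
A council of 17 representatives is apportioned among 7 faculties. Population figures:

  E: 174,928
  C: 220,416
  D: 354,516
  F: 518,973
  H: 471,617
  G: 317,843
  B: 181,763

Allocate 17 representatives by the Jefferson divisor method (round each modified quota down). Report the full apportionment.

Standard divisor 2240056/17 ≈ 131768; standard quotas: E 1.328, C 1.673, D 2.690, F 3.939, H 3.579, G 2.412, B 1.379.
Rounding down gives 1, 1, 2, 3, 3, 2, 1 = 13 seats, so the divisor must be adjusted.
With modified divisor 108100: modified quotas E 1.618, C 2.039, D 3.280, F 4.801, H 4.363, G 2.940, B 1.681.
Rounding down: E 1, C 2, D 3, F 4, H 4, G 2, B 1 (total 17).

E=1, C=2, D=3, F=4, H=4, G=2, B=1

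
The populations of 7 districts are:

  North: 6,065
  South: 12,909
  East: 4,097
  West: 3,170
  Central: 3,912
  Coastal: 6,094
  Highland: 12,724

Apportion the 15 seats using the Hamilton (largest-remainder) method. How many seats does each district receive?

North 2; South 4; East 1; West 1; Central 1; Coastal 2; Highland 4

Standard divisor: 48971 ÷ 15 ≈ 3264.733.
Standard quotas: North 1.8577, South 3.9541, East 1.2549, West 0.9710, Central 1.1983, Coastal 1.8666, Highland 3.8974.
Lower quotas: North 1, South 3, East 1, West 0, Central 1, Coastal 1, Highland 3 (sum 10, leaving 5 seats).
Remainders in descending order: West 0.9710, South 0.9541, Highland 0.8974, Coastal 0.8666, North 0.8577, East 0.2549, Central 0.1983.
Largest remainders: West, South, Highland, Coastal, North receive the extra seats.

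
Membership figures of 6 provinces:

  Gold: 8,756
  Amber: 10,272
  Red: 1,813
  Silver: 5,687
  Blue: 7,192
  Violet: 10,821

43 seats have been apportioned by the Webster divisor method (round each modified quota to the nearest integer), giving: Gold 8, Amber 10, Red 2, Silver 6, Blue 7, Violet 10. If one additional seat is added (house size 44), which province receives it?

Priority for the next seat is population ÷ (current seats + 0.5).
Priorities: Gold 1030.118, Amber 978.286, Red 725.200, Silver 874.923, Blue 958.933, Violet 1030.571.
Highest priority: Violet.

Violet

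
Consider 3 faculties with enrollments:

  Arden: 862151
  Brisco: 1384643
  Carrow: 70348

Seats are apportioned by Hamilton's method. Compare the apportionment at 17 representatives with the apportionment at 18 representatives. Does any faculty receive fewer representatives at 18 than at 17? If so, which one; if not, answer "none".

At 17 seats: Arden 6, Brisco 10, Carrow 1.
At 18 seats: Arden 7, Brisco 11, Carrow 0.
Carrow drops from 1 to 0.

Carrow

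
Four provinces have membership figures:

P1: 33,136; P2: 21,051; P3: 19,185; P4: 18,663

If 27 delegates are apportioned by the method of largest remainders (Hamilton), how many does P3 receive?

6

The standard divisor is 92035/27 ≈ 3408.704.
Standard quotas: P1 9.7210, P2 6.1757, P3 5.6282, P4 5.4751.
Lower quotas: P1 9, P2 6, P3 5, P4 5 (sum 25, leaving 2 seats).
Remainders in descending order: P1 0.7210, P3 0.6282, P4 0.4751, P2 0.1757.
The surplus seats go to P1, P3.
P3 receives 6.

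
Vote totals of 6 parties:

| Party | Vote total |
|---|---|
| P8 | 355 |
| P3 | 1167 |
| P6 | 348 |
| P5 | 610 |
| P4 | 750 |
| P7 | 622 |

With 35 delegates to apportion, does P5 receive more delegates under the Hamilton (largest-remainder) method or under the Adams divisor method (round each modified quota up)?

Hamilton: P8 3, P3 11, P6 3, P5 5, P4 7, P7 6.
Adams: P8 3, P3 10, P6 3, P5 6, P4 7, P7 6.
P5 gets 5 under Hamilton and 6 under Adams.

Adams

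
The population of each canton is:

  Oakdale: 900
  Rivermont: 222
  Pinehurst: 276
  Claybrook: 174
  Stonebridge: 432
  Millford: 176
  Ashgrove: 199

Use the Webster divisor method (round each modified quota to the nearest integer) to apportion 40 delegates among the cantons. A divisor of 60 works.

With modified divisor 60: modified quotas Oakdale 15.000, Rivermont 3.700, Pinehurst 4.600, Claybrook 2.900, Stonebridge 7.200, Millford 2.933, Ashgrove 3.317.
Rounding to the nearest integer: Oakdale 15, Rivermont 4, Pinehurst 5, Claybrook 3, Stonebridge 7, Millford 3, Ashgrove 3 (total 40).

Oakdale: 15; Rivermont: 4; Pinehurst: 5; Claybrook: 3; Stonebridge: 7; Millford: 3; Ashgrove: 3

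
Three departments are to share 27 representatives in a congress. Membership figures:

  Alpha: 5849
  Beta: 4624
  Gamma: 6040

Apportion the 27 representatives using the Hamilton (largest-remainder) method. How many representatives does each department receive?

The standard divisor is 16513/27 ≈ 611.593.
Standard quotas: Alpha 9.5636, Beta 7.5606, Gamma 9.8759.
Lower quotas: Alpha 9, Beta 7, Gamma 9 (sum 25, leaving 2 seats).
Remainders in descending order: Gamma 0.8759, Alpha 0.5636, Beta 0.5606.
Largest remainders: Gamma, Alpha receive the extra seats.

Alpha: 10, Beta: 7, Gamma: 10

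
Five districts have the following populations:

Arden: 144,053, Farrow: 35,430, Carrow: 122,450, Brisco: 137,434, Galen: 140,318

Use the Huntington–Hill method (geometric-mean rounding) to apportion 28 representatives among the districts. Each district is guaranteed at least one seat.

Arden 7; Farrow 2; Carrow 6; Brisco 6; Galen 7

With divisor 21429: modified quotas Arden 6.722, Farrow 1.653, Carrow 5.714, Brisco 6.413, Galen 6.548.
Geometric-mean thresholds: Arden √(6·7)=6.481, Farrow √(1·2)=1.414, Carrow √(5·6)=5.477, Brisco √(6·7)=6.481, Galen √(6·7)=6.481.
Each quota rounded against its threshold gives Arden 7, Farrow 2, Carrow 6, Brisco 6, Galen 7 (total 28).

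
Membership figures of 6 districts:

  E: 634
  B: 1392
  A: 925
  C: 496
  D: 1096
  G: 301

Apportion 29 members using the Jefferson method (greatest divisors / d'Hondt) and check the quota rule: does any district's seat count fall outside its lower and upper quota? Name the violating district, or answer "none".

Standard quotas: E 3.796, B 8.334, A 5.538, C 2.969, D 6.562, G 1.802.
Jefferson allocation: E 4, B 9, A 5, C 3, D 7, G 1.
Every allocation lies between the lower and upper quota.

none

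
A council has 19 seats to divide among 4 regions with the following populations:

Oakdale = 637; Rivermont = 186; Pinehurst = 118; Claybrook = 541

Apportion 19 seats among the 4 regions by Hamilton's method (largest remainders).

Total 1482; standard divisor 1482/19 = 78.
Standard quotas: Oakdale 8.167, Rivermont 2.385, Pinehurst 1.513, Claybrook 6.936.
Lower quotas: Oakdale 8, Rivermont 2, Pinehurst 1, Claybrook 6 (sum 17, leaving 2 seats).
Remainders in descending order: Claybrook 0.936, Pinehurst 0.513, Rivermont 0.385, Oakdale 0.167.
The surplus seats go to Claybrook, Pinehurst.

Oakdale 8, Rivermont 2, Pinehurst 2, Claybrook 7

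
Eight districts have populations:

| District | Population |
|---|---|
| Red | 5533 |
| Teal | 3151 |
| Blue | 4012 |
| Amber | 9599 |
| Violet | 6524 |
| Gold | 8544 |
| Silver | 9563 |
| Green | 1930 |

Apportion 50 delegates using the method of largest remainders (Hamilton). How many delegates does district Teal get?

The standard divisor is 48856/50 ≈ 977.12.
Standard quotas: Red 5.6626, Teal 3.2248, Blue 4.1059, Amber 9.8238, Violet 6.6768, Gold 8.7441, Silver 9.7869, Green 1.9752.
Lower quotas: Red 5, Teal 3, Blue 4, Amber 9, Violet 6, Gold 8, Silver 9, Green 1 (sum 45, leaving 5 seats).
Remainders in descending order: Green 0.9752, Amber 0.8238, Silver 0.7869, Gold 0.7441, Violet 0.6768, Red 0.6626, Teal 0.2248, Blue 0.1059.
The surplus seats go to Green, Amber, Silver, Gold, Violet.
Teal receives 3.

3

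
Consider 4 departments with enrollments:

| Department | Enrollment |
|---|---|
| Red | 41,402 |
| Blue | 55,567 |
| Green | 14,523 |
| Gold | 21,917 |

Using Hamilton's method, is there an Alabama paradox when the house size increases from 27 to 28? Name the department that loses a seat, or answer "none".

At 27 seats: Red 8, Blue 11, Green 3, Gold 5.
At 28 seats: Red 9, Blue 12, Green 3, Gold 4.
Gold drops from 5 to 4.

Gold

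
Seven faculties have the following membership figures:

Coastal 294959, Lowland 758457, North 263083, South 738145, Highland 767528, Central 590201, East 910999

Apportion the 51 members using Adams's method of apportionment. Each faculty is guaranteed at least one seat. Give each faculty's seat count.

Standard divisor 4323372/51 ≈ 84772; standard quotas: Coastal 3.479, Lowland 8.947, North 3.103, South 8.707, Highland 9.054, Central 6.962, East 10.746.
Rounding up gives 4, 9, 4, 9, 10, 7, 11 = 54 seats, so the divisor must be adjusted.
With modified divisor 91700: modified quotas Coastal 3.217, Lowland 8.271, North 2.869, South 8.050, Highland 8.370, Central 6.436, East 9.935.
Rounding up: Coastal 4, Lowland 9, North 3, South 9, Highland 9, Central 7, East 10 (total 51).

Coastal 4, Lowland 9, North 3, South 9, Highland 9, Central 7, East 10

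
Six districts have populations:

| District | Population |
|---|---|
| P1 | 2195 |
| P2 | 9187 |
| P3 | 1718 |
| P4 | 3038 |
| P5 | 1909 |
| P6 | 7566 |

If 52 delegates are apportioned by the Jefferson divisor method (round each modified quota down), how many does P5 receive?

Standard divisor 25613/52 ≈ 492.558; standard quotas: P1 4.456, P2 18.652, P3 3.488, P4 6.168, P5 3.876, P6 15.361.
Rounding down gives 4, 18, 3, 6, 3, 15 = 49 seats, so the divisor must be adjusted.
With modified divisor 470: modified quotas P1 4.670, P2 19.547, P3 3.655, P4 6.464, P5 4.062, P6 16.098.
Rounding down: P1 4, P2 19, P3 3, P4 6, P5 4, P6 16 (total 52).
P5 receives 4.

4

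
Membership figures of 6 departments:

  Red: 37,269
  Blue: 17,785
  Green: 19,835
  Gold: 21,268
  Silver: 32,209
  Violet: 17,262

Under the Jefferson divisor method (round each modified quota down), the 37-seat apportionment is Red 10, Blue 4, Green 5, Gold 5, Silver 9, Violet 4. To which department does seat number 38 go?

Blue

Priority for the next seat is population ÷ (current seats + 1).
Priorities: Red 3388.091, Blue 3557.000, Green 3305.833, Gold 3544.667, Silver 3220.900, Violet 3452.400.
Highest priority: Blue.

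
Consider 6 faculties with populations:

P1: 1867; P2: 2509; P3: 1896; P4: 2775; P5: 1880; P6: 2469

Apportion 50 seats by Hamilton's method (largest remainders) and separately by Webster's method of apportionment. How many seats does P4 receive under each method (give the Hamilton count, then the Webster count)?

10 and 11

Hamilton: P1 7, P2 10, P3 7, P4 10, P5 7, P6 9.
Webster: P1 7, P2 9, P3 7, P4 11, P5 7, P6 9.
P4 gets 10 under Hamilton and 11 under Webster.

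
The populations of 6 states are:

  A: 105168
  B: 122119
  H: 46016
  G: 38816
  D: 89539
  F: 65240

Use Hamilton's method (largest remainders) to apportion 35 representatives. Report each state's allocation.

A: 8; B: 9; H: 3; G: 3; D: 7; F: 5

Standard divisor: 466898 ÷ 35 ≈ 13339.943.
Standard quotas: A 7.8837, B 9.1544, H 3.4495, G 2.9098, D 6.7121, F 4.8906.
Lower quotas: A 7, B 9, H 3, G 2, D 6, F 4 (sum 31, leaving 4 seats).
Remainders in descending order: G 0.9098, F 0.8906, A 0.8837, D 0.7121, H 0.4495, B 0.1544.
Largest remainders: G, F, A, D receive the extra seats.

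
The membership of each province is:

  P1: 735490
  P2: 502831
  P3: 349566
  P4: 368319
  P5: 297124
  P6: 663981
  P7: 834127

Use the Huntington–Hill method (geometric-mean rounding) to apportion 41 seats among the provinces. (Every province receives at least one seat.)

P1=8, P2=6, P3=4, P4=4, P5=3, P6=7, P7=9

With divisor 90266: modified quotas P1 8.148, P2 5.571, P3 3.873, P4 4.080, P5 3.292, P6 7.356, P7 9.241.
Geometric-mean thresholds: P1 √(8·9)=8.485, P2 √(5·6)=5.477, P3 √(3·4)=3.464, P4 √(4·5)=4.472, P5 √(3·4)=3.464, P6 √(7·8)=7.483, P7 √(9·10)=9.487.
Each quota rounded against its threshold gives P1 8, P2 6, P3 4, P4 4, P5 3, P6 7, P7 9 (total 41).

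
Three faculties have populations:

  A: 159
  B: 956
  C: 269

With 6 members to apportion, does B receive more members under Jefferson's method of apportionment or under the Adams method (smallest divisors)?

Jefferson: A 0, B 5, C 1.
Adams: A 1, B 4, C 1.
B gets 5 under Jefferson and 4 under Adams.

Jefferson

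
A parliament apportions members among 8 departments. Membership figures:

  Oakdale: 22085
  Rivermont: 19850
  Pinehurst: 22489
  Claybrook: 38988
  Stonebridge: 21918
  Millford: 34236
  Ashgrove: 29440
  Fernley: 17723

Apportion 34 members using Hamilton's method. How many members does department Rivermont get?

3

Total 206729; standard divisor 206729/34 ≈ 6080.265.
Standard quotas: Oakdale 3.6322, Rivermont 3.2647, Pinehurst 3.6987, Claybrook 6.4122, Stonebridge 3.6048, Millford 5.6307, Ashgrove 4.8419, Fernley 2.9148.
Lower quotas: Oakdale 3, Rivermont 3, Pinehurst 3, Claybrook 6, Stonebridge 3, Millford 5, Ashgrove 4, Fernley 2 (sum 29, leaving 5 seats).
Remainders in descending order: Fernley 0.9148, Ashgrove 0.8419, Pinehurst 0.6987, Oakdale 0.6322, Millford 0.6307, Stonebridge 0.6048, Claybrook 0.4122, Rivermont 0.2647.
The surplus seats go to Fernley, Ashgrove, Pinehurst, Oakdale, Millford.
Rivermont receives 3.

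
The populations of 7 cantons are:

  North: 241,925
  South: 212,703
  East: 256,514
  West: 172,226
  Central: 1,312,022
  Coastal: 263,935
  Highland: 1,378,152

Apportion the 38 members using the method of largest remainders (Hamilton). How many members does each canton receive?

North 2, South 2, East 2, West 2, Central 13, Coastal 3, Highland 14

Total 3837477; standard divisor 3837477/38 ≈ 100986.237.
Standard quotas: North 2.3956, South 2.1063, East 2.5401, West 1.7054, Central 12.9921, Coastal 2.6136, Highland 13.6469.
Lower quotas: North 2, South 2, East 2, West 1, Central 12, Coastal 2, Highland 13 (sum 34, leaving 4 seats).
Remainders in descending order: Central 0.9921, West 0.7054, Highland 0.6469, Coastal 0.6136, East 0.5401, North 0.3956, South 0.1063.
The surplus seats go to Central, West, Highland, Coastal.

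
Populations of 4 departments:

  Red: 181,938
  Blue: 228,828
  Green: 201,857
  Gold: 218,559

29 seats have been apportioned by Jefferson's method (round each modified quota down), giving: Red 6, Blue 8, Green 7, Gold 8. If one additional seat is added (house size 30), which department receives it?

Priority for the next seat is population ÷ (current seats + 1).
Priorities: Red 25991.143, Blue 25425.333, Green 25232.125, Gold 24284.333.
Highest priority: Red.

Red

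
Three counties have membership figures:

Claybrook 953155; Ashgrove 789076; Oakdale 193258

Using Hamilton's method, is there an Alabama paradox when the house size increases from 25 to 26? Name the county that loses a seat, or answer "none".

Oakdale

At 25 seats: Claybrook 12, Ashgrove 10, Oakdale 3.
At 26 seats: Claybrook 13, Ashgrove 11, Oakdale 2.
Oakdale drops from 3 to 2.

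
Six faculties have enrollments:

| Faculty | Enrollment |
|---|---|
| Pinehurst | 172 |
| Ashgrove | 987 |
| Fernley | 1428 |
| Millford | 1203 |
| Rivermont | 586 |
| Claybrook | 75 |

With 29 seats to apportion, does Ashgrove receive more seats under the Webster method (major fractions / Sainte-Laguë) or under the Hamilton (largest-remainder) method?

Webster: Pinehurst 1, Ashgrove 7, Fernley 9, Millford 8, Rivermont 4, Claybrook 0.
Hamilton: Pinehurst 1, Ashgrove 6, Fernley 9, Millford 8, Rivermont 4, Claybrook 1.
Ashgrove gets 7 under Webster and 6 under Hamilton.

Webster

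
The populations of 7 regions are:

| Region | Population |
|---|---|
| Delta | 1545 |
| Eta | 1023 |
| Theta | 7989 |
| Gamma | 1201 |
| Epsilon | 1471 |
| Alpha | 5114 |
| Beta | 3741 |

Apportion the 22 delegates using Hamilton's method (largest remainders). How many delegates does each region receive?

Delta 2; Eta 1; Theta 8; Gamma 1; Epsilon 1; Alpha 5; Beta 4

Total 22084; standard divisor 22084/22 ≈ 1003.818.
Standard quotas: Delta 1.5391, Eta 1.0191, Theta 7.9586, Gamma 1.1964, Epsilon 1.4654, Alpha 5.0945, Beta 3.7268.
Lower quotas: Delta 1, Eta 1, Theta 7, Gamma 1, Epsilon 1, Alpha 5, Beta 3 (sum 19, leaving 3 seats).
Remainders in descending order: Theta 0.9586, Beta 0.7268, Delta 0.5391, Epsilon 0.4654, Gamma 0.1964, Alpha 0.0945, Eta 0.0191.
Largest remainders: Theta, Beta, Delta receive the extra seats.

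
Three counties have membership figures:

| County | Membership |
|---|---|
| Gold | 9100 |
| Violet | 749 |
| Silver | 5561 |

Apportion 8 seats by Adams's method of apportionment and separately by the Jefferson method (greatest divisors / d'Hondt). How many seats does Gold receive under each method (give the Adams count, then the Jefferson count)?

4 and 5

Adams: Gold 4, Violet 1, Silver 3.
Jefferson: Gold 5, Violet 0, Silver 3.
Gold gets 4 under Adams and 5 under Jefferson.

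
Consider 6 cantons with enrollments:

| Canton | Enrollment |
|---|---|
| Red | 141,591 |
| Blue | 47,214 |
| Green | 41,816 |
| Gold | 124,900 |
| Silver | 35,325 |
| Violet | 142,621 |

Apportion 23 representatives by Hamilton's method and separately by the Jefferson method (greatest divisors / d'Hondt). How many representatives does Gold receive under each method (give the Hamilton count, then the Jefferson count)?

Hamilton: Red 6, Blue 2, Green 2, Gold 5, Silver 2, Violet 6.
Jefferson: Red 6, Blue 2, Green 2, Gold 6, Silver 1, Violet 6.
Gold gets 5 under Hamilton and 6 under Jefferson.

5 and 6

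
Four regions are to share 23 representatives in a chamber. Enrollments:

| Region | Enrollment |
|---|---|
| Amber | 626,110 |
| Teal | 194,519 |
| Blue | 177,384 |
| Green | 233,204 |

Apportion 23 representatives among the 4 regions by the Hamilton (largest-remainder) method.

Standard divisor: 1231217 ÷ 23 ≈ 53531.174.
Standard quotas: Amber 11.6962, Teal 3.6338, Blue 3.3137, Green 4.3564.
Lower quotas: Amber 11, Teal 3, Blue 3, Green 4 (sum 21, leaving 2 seats).
Remainders in descending order: Amber 0.6962, Teal 0.6338, Green 0.3564, Blue 0.3137.
The surplus seats go to Amber, Teal.

Amber: 12, Teal: 4, Blue: 3, Green: 4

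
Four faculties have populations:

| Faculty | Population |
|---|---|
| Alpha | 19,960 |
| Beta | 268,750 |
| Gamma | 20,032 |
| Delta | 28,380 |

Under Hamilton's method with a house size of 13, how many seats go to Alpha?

1

Standard divisor: 337122 ÷ 13 ≈ 25932.462.
Standard quotas: Alpha 0.7697, Beta 10.3635, Gamma 0.7725, Delta 1.0944.
Lower quotas: Alpha 0, Beta 10, Gamma 0, Delta 1 (sum 11, leaving 2 seats).
Remainders in descending order: Gamma 0.7725, Alpha 0.7697, Beta 0.3635, Delta 0.0944.
The surplus seats go to Gamma, Alpha.
Alpha receives 1.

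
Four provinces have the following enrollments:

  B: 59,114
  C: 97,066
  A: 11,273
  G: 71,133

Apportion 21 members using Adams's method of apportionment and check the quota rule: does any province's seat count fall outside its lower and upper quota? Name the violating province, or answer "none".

Standard quotas: B 5.203, C 8.544, A 0.992, G 6.261.
Adams allocation: B 5, C 9, A 1, G 6.
Every allocation lies between the lower and upper quota.

none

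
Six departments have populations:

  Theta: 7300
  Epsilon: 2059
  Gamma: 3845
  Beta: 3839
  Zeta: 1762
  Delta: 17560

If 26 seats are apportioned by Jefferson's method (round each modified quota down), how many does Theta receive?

5

Standard divisor 36365/26 ≈ 1398.654; standard quotas: Theta 5.219, Epsilon 1.472, Gamma 2.749, Beta 2.745, Zeta 1.260, Delta 12.555.
Rounding down gives 5, 1, 2, 2, 1, 12 = 23 seats, so the divisor must be adjusted.
With modified divisor 1270: modified quotas Theta 5.748, Epsilon 1.621, Gamma 3.028, Beta 3.023, Zeta 1.387, Delta 13.827.
Rounding down: Theta 5, Epsilon 1, Gamma 3, Beta 3, Zeta 1, Delta 13 (total 26).
Theta receives 5.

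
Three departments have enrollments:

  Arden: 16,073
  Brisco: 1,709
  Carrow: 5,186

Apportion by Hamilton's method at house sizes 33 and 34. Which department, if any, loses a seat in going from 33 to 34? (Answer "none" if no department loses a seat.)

Brisco

At 33 seats: Arden 23, Brisco 3, Carrow 7.
At 34 seats: Arden 24, Brisco 2, Carrow 8.
Brisco drops from 3 to 2.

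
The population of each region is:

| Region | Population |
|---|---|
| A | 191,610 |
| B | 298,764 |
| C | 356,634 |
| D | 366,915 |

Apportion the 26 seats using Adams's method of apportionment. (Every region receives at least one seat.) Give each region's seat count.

A: 4; B: 6; C: 8; D: 8

Standard divisor 1213923/26 ≈ 46689.346; standard quotas: A 4.104, B 6.399, C 7.638, D 7.859.
Rounding up gives 5, 7, 8, 8 = 28 seats, so the divisor must be adjusted.
With modified divisor 50400: modified quotas A 3.802, B 5.928, C 7.076, D 7.280.
Rounding up: A 4, B 6, C 8, D 8 (total 26).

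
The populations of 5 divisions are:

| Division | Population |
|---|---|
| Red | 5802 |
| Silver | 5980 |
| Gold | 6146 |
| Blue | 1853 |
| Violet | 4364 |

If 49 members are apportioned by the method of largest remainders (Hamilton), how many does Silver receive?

The standard divisor is 24145/49 ≈ 492.755.
Standard quotas: Red 11.7746, Silver 12.1358, Gold 12.4727, Blue 3.7605, Violet 8.8563.
Lower quotas: Red 11, Silver 12, Gold 12, Blue 3, Violet 8 (sum 46, leaving 3 seats).
Remainders in descending order: Violet 0.8563, Red 0.7746, Blue 0.7605, Gold 0.4727, Silver 0.1358.
The surplus seats go to Violet, Red, Blue.
Silver receives 12.

12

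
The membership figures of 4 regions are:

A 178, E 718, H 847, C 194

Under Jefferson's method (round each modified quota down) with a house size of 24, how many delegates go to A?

Standard divisor 1937/24 ≈ 80.708; standard quotas: A 2.205, E 8.896, H 10.495, C 2.404.
Rounding down gives 2, 8, 10, 2 = 22 seats, so the divisor must be adjusted.
With modified divisor 74: modified quotas A 2.405, E 9.703, H 11.446, C 2.622.
Rounding down: A 2, E 9, H 11, C 2 (total 24).
A receives 2.

2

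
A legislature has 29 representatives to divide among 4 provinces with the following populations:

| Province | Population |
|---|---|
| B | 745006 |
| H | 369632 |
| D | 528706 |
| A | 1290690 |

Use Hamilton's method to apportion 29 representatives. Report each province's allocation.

Standard divisor: 2934034 ÷ 29 ≈ 101173.586.
Standard quotas: B 7.3636, H 3.6534, D 5.2257, A 12.7572.
Lower quotas: B 7, H 3, D 5, A 12 (sum 27, leaving 2 seats).
Remainders in descending order: A 0.7572, H 0.6534, B 0.3636, D 0.2257.
Largest remainders: A, H receive the extra seats.

B: 7; H: 4; D: 5; A: 13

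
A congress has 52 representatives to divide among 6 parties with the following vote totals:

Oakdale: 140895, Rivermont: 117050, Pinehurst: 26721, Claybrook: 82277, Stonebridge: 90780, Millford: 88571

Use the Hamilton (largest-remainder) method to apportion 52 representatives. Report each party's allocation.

The standard divisor is 546294/52 ≈ 10505.654.
Standard quotas: Oakdale 13.4113, Rivermont 11.1416, Pinehurst 2.5435, Claybrook 7.8317, Stonebridge 8.6411, Millford 8.4308.
Lower quotas: Oakdale 13, Rivermont 11, Pinehurst 2, Claybrook 7, Stonebridge 8, Millford 8 (sum 49, leaving 3 seats).
Remainders in descending order: Claybrook 0.8317, Stonebridge 0.6411, Pinehurst 0.5435, Millford 0.4308, Oakdale 0.4113, Rivermont 0.1416.
Largest remainders: Claybrook, Stonebridge, Pinehurst receive the extra seats.

Oakdale 13, Rivermont 11, Pinehurst 3, Claybrook 8, Stonebridge 9, Millford 8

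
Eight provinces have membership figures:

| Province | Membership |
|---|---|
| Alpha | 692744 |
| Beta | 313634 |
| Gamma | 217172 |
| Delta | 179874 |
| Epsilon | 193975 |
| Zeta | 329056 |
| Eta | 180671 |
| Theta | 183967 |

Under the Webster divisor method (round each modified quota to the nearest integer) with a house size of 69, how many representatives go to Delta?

Standard divisor 2291093/69 ≈ 33204.246; standard quotas: Alpha 20.863, Beta 9.446, Gamma 6.540, Delta 5.417, Epsilon 5.842, Zeta 9.910, Eta 5.441, Theta 5.540.
Rounding to the nearest integer gives Alpha 21, Beta 9, Gamma 7, Delta 5, Epsilon 6, Zeta 10, Eta 5, Theta 6 — total 69, matching the house size, so no adjustment is needed.
Delta receives 5.

5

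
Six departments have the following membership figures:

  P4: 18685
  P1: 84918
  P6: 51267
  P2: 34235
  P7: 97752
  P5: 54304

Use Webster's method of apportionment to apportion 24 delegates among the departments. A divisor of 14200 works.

With modified divisor 14200: modified quotas P4 1.316, P1 5.980, P6 3.610, P2 2.411, P7 6.884, P5 3.824.
Rounding to the nearest integer: P4 1, P1 6, P6 4, P2 2, P7 7, P5 4 (total 24).

P4 1, P1 6, P6 4, P2 2, P7 7, P5 4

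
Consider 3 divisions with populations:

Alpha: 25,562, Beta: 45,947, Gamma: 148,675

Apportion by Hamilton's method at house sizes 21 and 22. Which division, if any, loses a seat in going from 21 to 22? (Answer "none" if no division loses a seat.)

At 21 seats: Alpha 3, Beta 4, Gamma 14.
At 22 seats: Alpha 2, Beta 5, Gamma 15.
Alpha drops from 3 to 2.

Alpha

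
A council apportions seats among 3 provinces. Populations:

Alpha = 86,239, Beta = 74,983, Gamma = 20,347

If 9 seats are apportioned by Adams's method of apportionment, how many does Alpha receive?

4

Standard divisor 181569/9 ≈ 20174.333; standard quotas: Alpha 4.275, Beta 3.717, Gamma 1.009.
Rounding up gives 5, 4, 2 = 11 seats, so the divisor must be adjusted.
With modified divisor 23300: modified quotas Alpha 3.701, Beta 3.218, Gamma 0.873.
Rounding up: Alpha 4, Beta 4, Gamma 1 (total 9).
Alpha receives 4.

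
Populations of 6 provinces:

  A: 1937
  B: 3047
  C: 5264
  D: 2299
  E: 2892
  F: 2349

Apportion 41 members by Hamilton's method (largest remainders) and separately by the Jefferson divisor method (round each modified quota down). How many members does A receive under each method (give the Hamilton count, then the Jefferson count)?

5 and 4

Hamilton: A 5, B 7, C 12, D 5, E 7, F 5.
Jefferson: A 4, B 7, C 13, D 5, E 7, F 5.
A gets 5 under Hamilton and 4 under Jefferson.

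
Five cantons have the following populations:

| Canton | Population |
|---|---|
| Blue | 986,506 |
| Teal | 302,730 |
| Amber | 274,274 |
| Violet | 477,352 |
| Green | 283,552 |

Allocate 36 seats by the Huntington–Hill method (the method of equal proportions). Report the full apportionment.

Blue 15, Teal 5, Amber 4, Violet 8, Green 4

With divisor 63734: modified quotas Blue 15.478, Teal 4.750, Amber 4.303, Violet 7.490, Green 4.449.
Geometric-mean thresholds: Blue √(15·16)=15.492, Teal √(4·5)=4.472, Amber √(4·5)=4.472, Violet √(7·8)=7.483, Green √(4·5)=4.472.
Each quota rounded against its threshold gives Blue 15, Teal 5, Amber 4, Violet 8, Green 4 (total 36).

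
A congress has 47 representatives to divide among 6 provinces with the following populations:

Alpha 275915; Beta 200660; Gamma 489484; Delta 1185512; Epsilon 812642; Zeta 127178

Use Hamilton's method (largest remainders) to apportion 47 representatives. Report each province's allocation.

Total 3091391; standard divisor 3091391/47 ≈ 65774.277.
Standard quotas: Alpha 4.1949, Beta 3.0507, Gamma 7.4419, Delta 18.0239, Epsilon 12.3550, Zeta 1.9336.
Lower quotas: Alpha 4, Beta 3, Gamma 7, Delta 18, Epsilon 12, Zeta 1 (sum 45, leaving 2 seats).
Remainders in descending order: Zeta 0.9336, Gamma 0.4419, Epsilon 0.3550, Alpha 0.1949, Beta 0.0507, Delta 0.0239.
Largest remainders: Zeta, Gamma receive the extra seats.

Alpha: 4; Beta: 3; Gamma: 8; Delta: 18; Epsilon: 12; Zeta: 2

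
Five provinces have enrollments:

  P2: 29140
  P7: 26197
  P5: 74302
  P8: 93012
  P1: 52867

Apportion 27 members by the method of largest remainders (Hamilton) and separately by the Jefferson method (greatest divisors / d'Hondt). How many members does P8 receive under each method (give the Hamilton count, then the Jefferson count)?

9 and 10

Hamilton: P2 3, P7 3, P5 7, P8 9, P1 5.
Jefferson: P2 3, P7 2, P5 7, P8 10, P1 5.
P8 gets 9 under Hamilton and 10 under Jefferson.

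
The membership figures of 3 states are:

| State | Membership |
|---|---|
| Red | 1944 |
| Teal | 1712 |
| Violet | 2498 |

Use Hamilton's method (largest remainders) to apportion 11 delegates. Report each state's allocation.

Red 4; Teal 3; Violet 4

Standard divisor: 6154 ÷ 11 ≈ 559.455.
Standard quotas: Red 3.475, Teal 3.060, Violet 4.465.
Lower quotas: Red 3, Teal 3, Violet 4 (sum 10, leaving 1 seat).
Remainders in descending order: Red 0.475, Violet 0.465, Teal 0.060.
Largest remainder: Red receives the extra seat.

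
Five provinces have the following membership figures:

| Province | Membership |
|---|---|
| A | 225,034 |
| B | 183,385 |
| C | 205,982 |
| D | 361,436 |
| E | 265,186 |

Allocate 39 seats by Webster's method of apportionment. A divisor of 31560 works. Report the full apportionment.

A: 7, B: 6, C: 7, D: 11, E: 8

With modified divisor 31560: modified quotas A 7.130, B 5.811, C 6.527, D 11.452, E 8.403.
Rounding to the nearest integer: A 7, B 6, C 7, D 11, E 8 (total 39).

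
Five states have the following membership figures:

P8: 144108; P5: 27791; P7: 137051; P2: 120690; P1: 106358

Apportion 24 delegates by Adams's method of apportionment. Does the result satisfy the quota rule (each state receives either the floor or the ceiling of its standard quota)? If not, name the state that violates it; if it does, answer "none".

none

Standard quotas: P8 6.453, P5 1.244, P7 6.137, P2 5.404, P1 4.762.
Adams allocation: P8 6, P5 2, P7 6, P2 5, P1 5.
Every allocation lies between the lower and upper quota.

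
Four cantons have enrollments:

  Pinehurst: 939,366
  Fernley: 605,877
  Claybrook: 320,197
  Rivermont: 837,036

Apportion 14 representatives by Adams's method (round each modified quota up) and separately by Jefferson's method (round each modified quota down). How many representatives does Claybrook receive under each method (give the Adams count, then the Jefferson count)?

2 and 1

Adams: Pinehurst 5, Fernley 3, Claybrook 2, Rivermont 4.
Jefferson: Pinehurst 5, Fernley 3, Claybrook 1, Rivermont 5.
Claybrook gets 2 under Adams and 1 under Jefferson.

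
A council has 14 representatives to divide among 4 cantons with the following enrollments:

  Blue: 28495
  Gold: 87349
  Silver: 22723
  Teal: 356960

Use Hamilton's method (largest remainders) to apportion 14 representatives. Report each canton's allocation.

The standard divisor is 495527/14 ≈ 35394.786.
Standard quotas: Blue 0.8051, Gold 2.4678, Silver 0.6420, Teal 10.0851.
Lower quotas: Blue 0, Gold 2, Silver 0, Teal 10 (sum 12, leaving 2 seats).
Remainders in descending order: Blue 0.8051, Silver 0.6420, Gold 0.4678, Teal 0.0851.
The surplus seats go to Blue, Silver.

Blue 1, Gold 2, Silver 1, Teal 10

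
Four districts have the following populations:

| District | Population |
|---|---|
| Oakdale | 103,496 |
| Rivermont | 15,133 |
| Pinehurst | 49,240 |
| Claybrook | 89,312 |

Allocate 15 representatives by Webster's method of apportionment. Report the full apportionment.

Oakdale 6, Rivermont 1, Pinehurst 3, Claybrook 5

Standard divisor 257181/15 ≈ 17145.4; standard quotas: Oakdale 6.036, Rivermont 0.883, Pinehurst 2.872, Claybrook 5.209.
Rounding to the nearest integer gives Oakdale 6, Rivermont 1, Pinehurst 3, Claybrook 5 — total 15, matching the house size, so no adjustment is needed.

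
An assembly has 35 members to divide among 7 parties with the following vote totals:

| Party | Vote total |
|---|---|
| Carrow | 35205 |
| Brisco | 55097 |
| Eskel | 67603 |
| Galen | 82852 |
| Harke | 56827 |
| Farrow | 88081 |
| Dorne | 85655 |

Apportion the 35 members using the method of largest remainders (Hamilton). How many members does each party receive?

Carrow 3, Brisco 4, Eskel 5, Galen 6, Harke 4, Farrow 7, Dorne 6

Total 471320; standard divisor 471320/35 ≈ 13466.286.
Standard quotas: Carrow 2.6143, Brisco 4.0915, Eskel 5.0202, Galen 6.1526, Harke 4.2199, Farrow 6.5409, Dorne 6.3607.
Lower quotas: Carrow 2, Brisco 4, Eskel 5, Galen 6, Harke 4, Farrow 6, Dorne 6 (sum 33, leaving 2 seats).
Remainders in descending order: Carrow 0.6143, Farrow 0.5409, Dorne 0.3607, Harke 0.2199, Galen 0.1526, Brisco 0.0915, Eskel 0.0202.
Largest remainders: Carrow, Farrow receive the extra seats.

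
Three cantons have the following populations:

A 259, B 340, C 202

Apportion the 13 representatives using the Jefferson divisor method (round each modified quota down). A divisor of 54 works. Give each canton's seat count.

With modified divisor 54: modified quotas A 4.796, B 6.296, C 3.741.
Rounding down: A 4, B 6, C 3 (total 13).

A 4, B 6, C 3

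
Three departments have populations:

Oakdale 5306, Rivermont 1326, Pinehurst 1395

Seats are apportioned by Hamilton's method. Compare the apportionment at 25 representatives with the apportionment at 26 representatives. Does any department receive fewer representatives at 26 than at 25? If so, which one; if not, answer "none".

none

At 25 seats: Oakdale 17, Rivermont 4, Pinehurst 4.
At 26 seats: Oakdale 17, Rivermont 4, Pinehurst 5.
No department's allocation decreased.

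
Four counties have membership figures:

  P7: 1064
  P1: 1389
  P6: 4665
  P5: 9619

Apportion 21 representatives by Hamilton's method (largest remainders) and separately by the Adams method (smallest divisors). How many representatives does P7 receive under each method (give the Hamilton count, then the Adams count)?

Hamilton: P7 1, P1 2, P6 6, P5 12.
Adams: P7 2, P1 2, P6 6, P5 11.
P7 gets 1 under Hamilton and 2 under Adams.

1 and 2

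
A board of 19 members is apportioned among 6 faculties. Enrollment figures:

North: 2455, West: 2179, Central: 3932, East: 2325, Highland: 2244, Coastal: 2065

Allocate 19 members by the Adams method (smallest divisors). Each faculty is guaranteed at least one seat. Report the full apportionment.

Standard divisor 15200/19 ≈ 800; standard quotas: North 3.069, West 2.724, Central 4.915, East 2.906, Highland 2.805, Coastal 2.581.
Rounding up gives 4, 3, 5, 3, 3, 3 = 21 seats, so the divisor must be adjusted.
With modified divisor 1000: modified quotas North 2.455, West 2.179, Central 3.932, East 2.325, Highland 2.244, Coastal 2.065.
Rounding up: North 3, West 3, Central 4, East 3, Highland 3, Coastal 3 (total 19).

North: 3; West: 3; Central: 4; East: 3; Highland: 3; Coastal: 3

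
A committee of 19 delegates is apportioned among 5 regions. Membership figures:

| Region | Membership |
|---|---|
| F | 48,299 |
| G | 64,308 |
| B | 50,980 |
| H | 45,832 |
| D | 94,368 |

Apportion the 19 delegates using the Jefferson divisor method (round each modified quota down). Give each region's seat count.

Standard divisor 303787/19 ≈ 15988.789; standard quotas: F 3.021, G 4.022, B 3.188, H 2.867, D 5.902.
Rounding down gives 3, 4, 3, 2, 5 = 17 seats, so the divisor must be adjusted.
With modified divisor 14400: modified quotas F 3.354, G 4.466, B 3.540, H 3.183, D 6.553.
Rounding down: F 3, G 4, B 3, H 3, D 6 (total 19).

F: 3; G: 4; B: 3; H: 3; D: 6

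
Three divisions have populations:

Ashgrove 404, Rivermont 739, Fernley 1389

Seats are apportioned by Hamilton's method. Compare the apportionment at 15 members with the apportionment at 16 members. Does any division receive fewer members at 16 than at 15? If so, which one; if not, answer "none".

Ashgrove

At 15 seats: Ashgrove 3, Rivermont 4, Fernley 8.
At 16 seats: Ashgrove 2, Rivermont 5, Fernley 9.
Ashgrove drops from 3 to 2.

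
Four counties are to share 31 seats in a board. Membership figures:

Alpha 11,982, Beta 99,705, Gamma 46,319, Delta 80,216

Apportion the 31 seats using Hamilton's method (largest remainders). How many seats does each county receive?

Alpha=2; Beta=13; Gamma=6; Delta=10

The standard divisor is 238222/31 ≈ 7684.581.
Standard quotas: Alpha 1.5592, Beta 12.9747, Gamma 6.0275, Delta 10.4386.
Lower quotas: Alpha 1, Beta 12, Gamma 6, Delta 10 (sum 29, leaving 2 seats).
Remainders in descending order: Beta 0.9747, Alpha 0.5592, Delta 0.4386, Gamma 0.0275.
The surplus seats go to Beta, Alpha.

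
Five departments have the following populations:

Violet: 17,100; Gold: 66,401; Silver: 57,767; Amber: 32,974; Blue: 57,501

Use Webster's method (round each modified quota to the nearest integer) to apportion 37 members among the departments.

Standard divisor 231743/37 ≈ 6263.324; standard quotas: Violet 2.730, Gold 10.602, Silver 9.223, Amber 5.265, Blue 9.181.
Rounding to the nearest integer gives Violet 3, Gold 11, Silver 9, Amber 5, Blue 9 — total 37, matching the house size, so no adjustment is needed.

Violet: 3, Gold: 11, Silver: 9, Amber: 5, Blue: 9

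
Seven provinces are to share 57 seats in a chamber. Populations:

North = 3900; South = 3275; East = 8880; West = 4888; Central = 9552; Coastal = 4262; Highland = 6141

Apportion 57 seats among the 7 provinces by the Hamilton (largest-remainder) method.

The standard divisor is 40898/57 ≈ 717.509.
Standard quotas: North 5.4355, South 4.5644, East 12.3762, West 6.8125, Central 13.3127, Coastal 5.9400, Highland 8.5588.
Lower quotas: North 5, South 4, East 12, West 6, Central 13, Coastal 5, Highland 8 (sum 53, leaving 4 seats).
Remainders in descending order: Coastal 0.9400, West 0.8125, South 0.5644, Highland 0.5588, North 0.4355, East 0.3762, Central 0.3127.
The surplus seats go to Coastal, West, South, Highland.

North 5, South 5, East 12, West 7, Central 13, Coastal 6, Highland 9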